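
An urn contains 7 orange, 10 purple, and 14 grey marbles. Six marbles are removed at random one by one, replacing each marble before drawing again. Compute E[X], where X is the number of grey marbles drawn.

84/31

By linearity of expectation, E[X] = Σ P(draw i is grey); each independent draw has P(grey) = 14/31.
E[X] = 6 · 14/31 = 84/31 ≈ 2.7097.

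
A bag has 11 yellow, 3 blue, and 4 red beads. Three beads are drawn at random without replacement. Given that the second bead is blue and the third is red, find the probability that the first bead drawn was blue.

1/8

P(first=blue and the second bead is blue and the third is red) = (3/18)·(2/17)·(4/16) = 1/204.
P(E) = Σ over first color = 11/408 + 1/204 + 1/136 = 2/51.
By Bayes, P(first=blue | E) = 1/204 / 2/51 = 1/8 ≈ 0.1250.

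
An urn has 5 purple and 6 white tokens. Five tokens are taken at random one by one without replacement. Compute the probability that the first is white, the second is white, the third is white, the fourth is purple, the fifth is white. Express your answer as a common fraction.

5/154

Multiply the conditional probability of each draw in order, without replacement, so each draw removes one from its color and from the total.
P = (6/11) · (5/10) · (4/9) · (5/8) · (3/7) = 5/154 ≈ 0.0325.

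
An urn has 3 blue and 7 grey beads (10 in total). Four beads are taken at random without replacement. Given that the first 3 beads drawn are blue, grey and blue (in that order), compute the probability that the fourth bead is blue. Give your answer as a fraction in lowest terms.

After removing 2 blue, 1 grey, the urn has 1 blue out of 7 remaining.
P(fourth is blue | given) = 1/7 ≈ 0.1429.

1/7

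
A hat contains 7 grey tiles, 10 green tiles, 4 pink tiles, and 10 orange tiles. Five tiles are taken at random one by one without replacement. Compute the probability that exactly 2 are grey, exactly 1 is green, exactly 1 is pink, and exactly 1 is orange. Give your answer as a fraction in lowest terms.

Unordered draws without replacement: count favorable combinations over C(31,5).
Favorable = C(7,2) · C(10,1) · C(4,1) · C(10,1) = 8400; total = C(31,5) = 169911.
P = 8400/169911 = 400/8091 ≈ 0.0494.

400/8091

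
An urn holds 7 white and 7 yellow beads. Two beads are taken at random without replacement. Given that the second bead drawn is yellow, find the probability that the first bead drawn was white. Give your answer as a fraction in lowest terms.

P(first=white and the second bead drawn is yellow) = (7/14)·(7/13) = 7/26.
P(the second bead drawn is yellow) = Σ over first color = 7/26 + 3/13 = 1/2.
By Bayes, P(first=white | the second bead drawn is yellow) = 7/26 / 1/2 = 7/13 ≈ 0.5385.

7/13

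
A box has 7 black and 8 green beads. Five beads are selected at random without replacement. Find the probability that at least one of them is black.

Use the complement: P(at least one black) = 1 − P(no black).
P(none) = C(8,5)/C(15,5) = 56/3003.
So P = 1 − 56/3003 = 421/429 ≈ 0.9814.

421/429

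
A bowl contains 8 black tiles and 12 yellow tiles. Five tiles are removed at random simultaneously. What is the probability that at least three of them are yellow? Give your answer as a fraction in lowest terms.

682/969

Sum the hypergeometric tail for j = 3,…,5 yellow tiles.
Favorable = C(12,3)·C(8,2) + C(12,4)·C(8,1) + C(12,5)·C(8,0) = 10912; total = C(20,5) = 15504.
P = 10912/15504 = 682/969 ≈ 0.7038.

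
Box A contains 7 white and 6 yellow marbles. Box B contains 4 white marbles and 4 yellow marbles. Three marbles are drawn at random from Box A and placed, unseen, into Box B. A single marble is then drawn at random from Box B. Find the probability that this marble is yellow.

Condition on how many of the transferred marbles are yellow (from Box A: 6 yellow of 13; then Box B has 11 total).
  0 yellow: C(6,0)C(7,3)/C(13,3) = 35/286; then P = 4/11
  1 yellow: C(6,1)C(7,2)/C(13,3) = 63/143; then P = 5/11
  2 yellow: C(6,2)C(7,1)/C(13,3) = 105/286; then P = 6/11
  3 yellow: C(6,3)C(7,0)/C(13,3) = 10/143; then P = 7/11
P(yellow from Box B) = 70/143 ≈ 0.4895.

70/143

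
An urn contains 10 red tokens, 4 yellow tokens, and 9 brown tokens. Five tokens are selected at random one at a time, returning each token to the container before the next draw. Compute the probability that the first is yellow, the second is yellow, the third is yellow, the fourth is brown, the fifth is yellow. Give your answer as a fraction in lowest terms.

2304/6436343

Multiply the conditional probability of each draw in order, with replacement (the composition resets each draw).
P = (4/23) · (4/23) · (4/23) · (9/23) · (4/23) = 2304/6436343 ≈ 0.0004.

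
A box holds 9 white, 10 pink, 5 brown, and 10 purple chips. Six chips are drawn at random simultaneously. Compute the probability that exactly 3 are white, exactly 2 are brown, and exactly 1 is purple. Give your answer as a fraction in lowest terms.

1050/168113

Unordered draws without replacement: count favorable combinations over C(34,6).
Favorable = C(9,3) · C(10,0) · C(5,2) · C(10,1) = 8400; total = C(34,6) = 1344904.
P = 8400/1344904 = 1050/168113 ≈ 0.0062.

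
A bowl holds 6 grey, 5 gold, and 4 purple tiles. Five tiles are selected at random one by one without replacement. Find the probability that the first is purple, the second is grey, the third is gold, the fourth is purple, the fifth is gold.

Multiply the conditional probability of each draw in order, without replacement, so each draw removes one from its color and from the total.
P = (4/15) · (6/14) · (5/13) · (3/12) · (4/11) = 4/1001 ≈ 0.0040.

4/1001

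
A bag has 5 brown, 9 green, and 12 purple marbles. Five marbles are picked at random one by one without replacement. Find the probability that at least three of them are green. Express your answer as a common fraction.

Sum the hypergeometric tail for j = 3,…,5 green marbles.
Favorable = C(9,3)·C(17,2) + C(9,4)·C(17,1) + C(9,5)·C(17,0) = 13692; total = C(26,5) = 65780.
P = 13692/65780 = 3423/16445 ≈ 0.2081.

3423/16445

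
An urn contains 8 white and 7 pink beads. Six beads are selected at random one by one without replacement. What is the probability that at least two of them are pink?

131/143

Sum the hypergeometric tail for j = 2,…,6 pink beads.
Favorable = C(7,2)·C(8,4) + C(7,3)·C(8,3) + C(7,4)·C(8,2) + C(7,5)·C(8,1) + C(7,6)·C(8,0) = 4585; total = C(15,6) = 5005.
P = 4585/5005 = 131/143 ≈ 0.9161.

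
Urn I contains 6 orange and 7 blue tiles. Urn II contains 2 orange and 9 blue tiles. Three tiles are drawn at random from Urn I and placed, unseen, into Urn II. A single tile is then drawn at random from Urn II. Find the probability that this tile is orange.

22/91

Condition on how many of the transferred tiles are orange (from Urn I: 6 orange of 13; then Urn II has 14 total).
  0 orange: C(6,0)C(7,3)/C(13,3) = 35/286; then P = 2/14
  1 orange: C(6,1)C(7,2)/C(13,3) = 63/143; then P = 3/14
  2 orange: C(6,2)C(7,1)/C(13,3) = 105/286; then P = 4/14
  3 orange: C(6,3)C(7,0)/C(13,3) = 10/143; then P = 5/14
P(orange from Urn II) = 22/91 ≈ 0.2418.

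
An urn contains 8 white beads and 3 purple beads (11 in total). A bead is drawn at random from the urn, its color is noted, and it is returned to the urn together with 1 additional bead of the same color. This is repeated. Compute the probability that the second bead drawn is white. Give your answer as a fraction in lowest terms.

Condition on the first draw. If first is white (prob 8/11), second-white has prob (9)/(12); if not (prob 3/11), it has prob 8/(12).
P = (8/11)·(9/12) + (3/11)·(8/12) = 8/11 ≈ 0.7273.

8/11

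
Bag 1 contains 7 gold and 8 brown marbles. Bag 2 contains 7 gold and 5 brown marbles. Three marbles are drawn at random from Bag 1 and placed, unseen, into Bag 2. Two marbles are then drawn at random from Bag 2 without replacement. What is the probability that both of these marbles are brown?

Condition on how many of the transferred marbles are brown (from Bag 1: 8 brown of 15; then Bag 2 has 15 total).
  0 brown: C(8,0)C(7,3)/C(15,3) = 1/13; then P = C(5,2)/C(15,2) = 2/21
  1 brown: C(8,1)C(7,2)/C(15,3) = 24/65; then P = C(6,2)/C(15,2) = 1/7
  2 brown: C(8,2)C(7,1)/C(15,3) = 28/65; then P = C(7,2)/C(15,2) = 1/5
  3 brown: C(8,3)C(7,0)/C(15,3) = 8/65; then P = C(8,2)/C(15,2) = 4/15
P(both brown) = 94/525 ≈ 0.1790.

94/525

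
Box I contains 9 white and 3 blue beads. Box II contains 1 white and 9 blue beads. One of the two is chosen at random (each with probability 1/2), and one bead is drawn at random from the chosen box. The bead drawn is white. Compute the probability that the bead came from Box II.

2/17

P(white | Box I) = 3/4; P(white | Box II) = 1/10.
P(white) = 1/2·3/4 + 1/2·1/10 = 17/40.
By Bayes' rule, P(Box II | white) = 1/20 / 17/40 = 2/17 ≈ 0.1176.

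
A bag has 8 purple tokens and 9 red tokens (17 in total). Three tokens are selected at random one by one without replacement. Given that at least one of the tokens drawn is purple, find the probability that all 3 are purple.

P(all 3 purple) = C(8,3)/C(17,3) = 7/85; P(at least one purple) = 1 − C(9,3)/C(17,3) = 149/170.
Since 'all 3 purple' ⊆ 'at least one purple', P(all 3 | at least one) = 7/85 / 149/170 = 14/149 ≈ 0.0940.

14/149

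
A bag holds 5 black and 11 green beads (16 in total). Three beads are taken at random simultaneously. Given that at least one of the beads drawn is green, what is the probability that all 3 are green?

P(all 3 green) = C(11,3)/C(16,3) = 33/112; P(at least one green) = 1 − C(5,3)/C(16,3) = 55/56.
Since 'all 3 green' ⊆ 'at least one green', P(all 3 | at least one) = 33/112 / 55/56 = 3/10 ≈ 0.3000.

3/10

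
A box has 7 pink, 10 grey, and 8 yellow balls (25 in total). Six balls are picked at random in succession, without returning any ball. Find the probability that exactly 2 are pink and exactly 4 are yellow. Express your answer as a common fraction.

21/2530

Unordered draws without replacement: count favorable combinations over C(25,6).
Favorable = C(7,2) · C(10,0) · C(8,4) = 1470; total = C(25,6) = 177100.
P = 1470/177100 = 21/2530 ≈ 0.0083.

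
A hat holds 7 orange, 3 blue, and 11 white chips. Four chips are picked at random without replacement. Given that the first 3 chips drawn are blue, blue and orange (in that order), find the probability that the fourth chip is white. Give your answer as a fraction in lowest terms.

11/18

After removing 1 orange, 2 blue, the hat has 11 white out of 18 remaining.
P(fourth is white | given) = 11/18 ≈ 0.6111.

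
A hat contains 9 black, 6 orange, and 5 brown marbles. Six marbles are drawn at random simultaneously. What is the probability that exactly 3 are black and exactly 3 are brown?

Unordered draws without replacement: count favorable combinations over C(20,6).
Favorable = C(9,3) · C(6,0) · C(5,3) = 840; total = C(20,6) = 38760.
P = 840/38760 = 7/323 ≈ 0.0217.

7/323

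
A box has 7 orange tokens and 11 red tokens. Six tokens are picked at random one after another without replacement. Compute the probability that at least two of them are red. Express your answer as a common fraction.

77/78

Sum the hypergeometric tail for j = 2,…,6 red tokens.
Favorable = C(11,2)·C(7,4) + C(11,3)·C(7,3) + C(11,4)·C(7,2) + C(11,5)·C(7,1) + C(11,6)·C(7,0) = 18326; total = C(18,6) = 18564.
P = 18326/18564 = 77/78 ≈ 0.9872.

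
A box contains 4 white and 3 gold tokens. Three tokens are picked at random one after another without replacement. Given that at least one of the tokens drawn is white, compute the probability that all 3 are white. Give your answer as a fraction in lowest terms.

2/17

P(all 3 white) = C(4,3)/C(7,3) = 4/35; P(at least one white) = 1 − C(3,3)/C(7,3) = 34/35.
Since 'all 3 white' ⊆ 'at least one white', P(all 3 | at least one) = 4/35 / 34/35 = 2/17 ≈ 0.1176.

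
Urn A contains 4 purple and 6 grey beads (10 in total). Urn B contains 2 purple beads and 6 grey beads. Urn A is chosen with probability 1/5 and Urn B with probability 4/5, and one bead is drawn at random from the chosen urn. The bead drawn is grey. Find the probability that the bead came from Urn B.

P(grey | Urn A) = 3/5; P(grey | Urn B) = 3/4.
P(grey) = 1/5·3/5 + 4/5·3/4 = 18/25.
By Bayes' rule, P(Urn B | grey) = 3/5 / 18/25 = 5/6 ≈ 0.8333.

5/6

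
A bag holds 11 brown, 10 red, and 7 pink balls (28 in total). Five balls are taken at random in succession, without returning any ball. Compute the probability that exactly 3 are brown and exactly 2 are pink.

11/312

Unordered draws without replacement: count favorable combinations over C(28,5).
Favorable = C(11,3) · C(10,0) · C(7,2) = 3465; total = C(28,5) = 98280.
P = 3465/98280 = 11/312 ≈ 0.0353.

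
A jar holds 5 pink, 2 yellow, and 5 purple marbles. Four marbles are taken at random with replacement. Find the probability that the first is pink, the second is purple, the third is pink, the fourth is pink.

625/20736

Multiply the conditional probability of each draw in order, with replacement (the composition resets each draw).
P = (5/12) · (5/12) · (5/12) · (5/12) = 625/20736 ≈ 0.0301.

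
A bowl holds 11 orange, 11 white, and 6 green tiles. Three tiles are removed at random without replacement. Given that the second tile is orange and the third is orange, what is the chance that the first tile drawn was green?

3/13

P(first=green and the second tile is orange and the third is orange) = (6/28)·(11/27)·(10/26) = 55/1638.
P(E) = Σ over first color = 55/1092 + 605/9828 + 55/1638 = 55/378.
By Bayes, P(first=green | E) = 55/1638 / 55/378 = 3/13 ≈ 0.2308.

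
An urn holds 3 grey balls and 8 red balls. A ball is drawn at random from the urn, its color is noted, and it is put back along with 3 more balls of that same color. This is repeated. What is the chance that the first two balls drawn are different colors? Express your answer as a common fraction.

24/77

Either red then grey, or grey then red; after the first draw the total is 14.
P = (8/11)·(3/14) + (3/11)·(8/14) = 24/77 ≈ 0.3117.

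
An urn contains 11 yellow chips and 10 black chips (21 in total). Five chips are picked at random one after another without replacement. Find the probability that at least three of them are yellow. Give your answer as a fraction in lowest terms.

Sum the hypergeometric tail for j = 3,…,5 yellow chips.
Favorable = C(11,3)·C(10,2) + C(11,4)·C(10,1) + C(11,5)·C(10,0) = 11187; total = C(21,5) = 20349.
P = 11187/20349 = 1243/2261 ≈ 0.5498.

1243/2261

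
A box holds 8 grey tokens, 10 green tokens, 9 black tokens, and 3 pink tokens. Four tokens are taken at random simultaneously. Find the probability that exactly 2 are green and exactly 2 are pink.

Unordered draws without replacement: count favorable combinations over C(30,4).
Favorable = C(8,0) · C(10,2) · C(9,0) · C(3,2) = 135; total = C(30,4) = 27405.
P = 135/27405 = 1/203 ≈ 0.0049.

1/203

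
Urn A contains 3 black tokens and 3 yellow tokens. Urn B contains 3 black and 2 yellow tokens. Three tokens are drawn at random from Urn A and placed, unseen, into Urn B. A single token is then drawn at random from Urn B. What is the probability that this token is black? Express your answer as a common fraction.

9/16

Condition on how many of the transferred tokens are black (from Urn A: 3 black of 6; then Urn B has 8 total).
  0 black: C(3,0)C(3,3)/C(6,3) = 1/20; then P = 3/8
  1 black: C(3,1)C(3,2)/C(6,3) = 9/20; then P = 4/8
  2 black: C(3,2)C(3,1)/C(6,3) = 9/20; then P = 5/8
  3 black: C(3,3)C(3,0)/C(6,3) = 1/20; then P = 6/8
P(black from Urn B) = 9/16 ≈ 0.5625.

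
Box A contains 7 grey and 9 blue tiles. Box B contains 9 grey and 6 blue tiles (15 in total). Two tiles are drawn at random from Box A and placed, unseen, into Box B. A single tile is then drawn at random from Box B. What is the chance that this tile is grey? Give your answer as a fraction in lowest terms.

79/136

Condition on how many of the transferred tiles are grey (from Box A: 7 grey of 16; then Box B has 17 total).
  0 grey: C(7,0)C(9,2)/C(16,2) = 3/10; then P = 9/17
  1 grey: C(7,1)C(9,1)/C(16,2) = 21/40; then P = 10/17
  2 grey: C(7,2)C(9,0)/C(16,2) = 7/40; then P = 11/17
P(grey from Box B) = 79/136 ≈ 0.5809.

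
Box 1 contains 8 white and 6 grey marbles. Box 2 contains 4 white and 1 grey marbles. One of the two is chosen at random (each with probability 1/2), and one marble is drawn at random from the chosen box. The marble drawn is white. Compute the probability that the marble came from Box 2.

P(white | Box 1) = 4/7; P(white | Box 2) = 4/5.
P(white) = 1/2·4/7 + 1/2·4/5 = 24/35.
By Bayes' rule, P(Box 2 | white) = 2/5 / 24/35 = 7/12 ≈ 0.5833.

7/12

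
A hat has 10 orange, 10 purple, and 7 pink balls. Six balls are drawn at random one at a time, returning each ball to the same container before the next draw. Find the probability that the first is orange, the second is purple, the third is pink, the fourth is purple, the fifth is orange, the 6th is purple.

700000/387420489

Multiply the conditional probability of each draw in order, with replacement (the composition resets each draw).
P = (10/27) · (10/27) · (7/27) · (10/27) · (10/27) · (10/27) = 700000/387420489 ≈ 0.0018.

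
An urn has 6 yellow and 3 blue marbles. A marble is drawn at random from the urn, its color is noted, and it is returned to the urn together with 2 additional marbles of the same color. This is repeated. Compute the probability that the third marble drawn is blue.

Sum over the four possibilities for the first two draws (blue/not-blue each), tracking how the blue count and total change by +2 per draw.
P(third is blue) = 1/3 ≈ 0.3333. (In a Pólya urn every draw has the same marginal probability 3/9.)

1/3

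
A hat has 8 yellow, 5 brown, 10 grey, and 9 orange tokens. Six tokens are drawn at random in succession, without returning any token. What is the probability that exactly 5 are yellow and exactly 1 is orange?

Unordered draws without replacement: count favorable combinations over C(32,6).
Favorable = C(8,5) · C(5,0) · C(10,0) · C(9,1) = 504; total = C(32,6) = 906192.
P = 504/906192 = 1/1798 ≈ 0.0006.

1/1798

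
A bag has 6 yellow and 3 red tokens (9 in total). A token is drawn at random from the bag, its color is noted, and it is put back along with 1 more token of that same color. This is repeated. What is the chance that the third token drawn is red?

Sum over the four possibilities for the first two draws (red/not-red each), tracking how the red count and total change by +1 per draw.
P(third is red) = 1/3 ≈ 0.3333. (In a Pólya urn every draw has the same marginal probability 3/9.)

1/3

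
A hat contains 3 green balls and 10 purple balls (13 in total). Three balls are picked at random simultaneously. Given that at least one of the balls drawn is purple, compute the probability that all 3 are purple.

8/19

P(all 3 purple) = C(10,3)/C(13,3) = 60/143; P(at least one purple) = 1 − C(3,3)/C(13,3) = 285/286.
Since 'all 3 purple' ⊆ 'at least one purple', P(all 3 | at least one) = 60/143 / 285/286 = 8/19 ≈ 0.4211.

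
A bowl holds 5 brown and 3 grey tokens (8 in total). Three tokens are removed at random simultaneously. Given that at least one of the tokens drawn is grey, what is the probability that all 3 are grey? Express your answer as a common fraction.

P(all 3 grey) = C(3,3)/C(8,3) = 1/56; P(at least one grey) = 1 − C(5,3)/C(8,3) = 23/28.
Since 'all 3 grey' ⊆ 'at least one grey', P(all 3 | at least one) = 1/56 / 23/28 = 1/46 ≈ 0.0217.

1/46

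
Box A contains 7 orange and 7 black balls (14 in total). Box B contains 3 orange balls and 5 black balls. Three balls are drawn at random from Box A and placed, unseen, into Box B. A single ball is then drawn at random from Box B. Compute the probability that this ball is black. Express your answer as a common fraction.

Condition on how many of the transferred balls are black (from Box A: 7 black of 14; then Box B has 11 total).
  0 black: C(7,0)C(7,3)/C(14,3) = 5/52; then P = 5/11
  1 black: C(7,1)C(7,2)/C(14,3) = 21/52; then P = 6/11
  2 black: C(7,2)C(7,1)/C(14,3) = 21/52; then P = 7/11
  3 black: C(7,3)C(7,0)/C(14,3) = 5/52; then P = 8/11
P(black from Box B) = 13/22 ≈ 0.5909.

13/22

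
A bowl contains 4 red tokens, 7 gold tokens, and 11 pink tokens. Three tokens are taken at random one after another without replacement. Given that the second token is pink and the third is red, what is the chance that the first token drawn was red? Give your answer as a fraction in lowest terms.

3/20

P(first=red and the second token is pink and the third is red) = (4/22)·(11/21)·(3/20) = 1/70.
P(E) = Σ over first color = 1/70 + 1/30 + 1/21 = 2/21.
By Bayes, P(first=red | E) = 1/70 / 2/21 = 3/20 ≈ 0.1500.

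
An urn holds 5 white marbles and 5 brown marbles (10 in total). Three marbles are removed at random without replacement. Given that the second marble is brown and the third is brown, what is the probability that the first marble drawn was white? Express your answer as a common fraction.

5/8

P(first=white and the second marble is brown and the third is brown) = (5/10)·(5/9)·(4/8) = 5/36.
P(E) = Σ over first color = 5/36 + 1/12 = 2/9.
By Bayes, P(first=white | E) = 5/36 / 2/9 = 5/8 ≈ 0.6250.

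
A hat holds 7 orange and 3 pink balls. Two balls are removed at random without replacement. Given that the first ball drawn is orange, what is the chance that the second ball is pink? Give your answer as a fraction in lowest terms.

1/3

After removing 1 orange, the hat has 3 pink out of 9 remaining.
P(second is pink | given) = 3/9 = 1/3 ≈ 0.3333.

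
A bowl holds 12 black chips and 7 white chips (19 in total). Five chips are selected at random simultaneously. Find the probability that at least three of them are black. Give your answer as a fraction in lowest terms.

2959/3876

Sum the hypergeometric tail for j = 3,…,5 black chips.
Favorable = C(12,3)·C(7,2) + C(12,4)·C(7,1) + C(12,5)·C(7,0) = 8877; total = C(19,5) = 11628.
P = 8877/11628 = 2959/3876 ≈ 0.7634.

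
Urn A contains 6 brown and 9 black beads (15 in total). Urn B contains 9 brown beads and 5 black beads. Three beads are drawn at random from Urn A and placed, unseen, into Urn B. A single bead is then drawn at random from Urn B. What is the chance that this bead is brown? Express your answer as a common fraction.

3/5

Condition on how many of the transferred beads are brown (from Urn A: 6 brown of 15; then Urn B has 17 total).
  0 brown: C(6,0)C(9,3)/C(15,3) = 12/65; then P = 9/17
  1 brown: C(6,1)C(9,2)/C(15,3) = 216/455; then P = 10/17
  2 brown: C(6,2)C(9,1)/C(15,3) = 27/91; then P = 11/17
  3 brown: C(6,3)C(9,0)/C(15,3) = 4/91; then P = 12/17
P(brown from Urn B) = 3/5 ≈ 0.6000.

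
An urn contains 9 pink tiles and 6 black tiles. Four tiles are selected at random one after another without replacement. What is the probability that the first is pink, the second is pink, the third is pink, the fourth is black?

Multiply the conditional probability of each draw in order, without replacement, so each draw removes one from its color and from the total.
P = (9/15) · (8/14) · (7/13) · (6/12) = 6/65 ≈ 0.0923.

6/65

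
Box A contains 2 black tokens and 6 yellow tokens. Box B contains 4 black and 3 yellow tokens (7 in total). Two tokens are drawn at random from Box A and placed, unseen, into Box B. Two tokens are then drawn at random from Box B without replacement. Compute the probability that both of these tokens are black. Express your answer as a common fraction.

Condition on how many of the transferred tokens are black (from Box A: 2 black of 8; then Box B has 9 total).
  0 black: C(2,0)C(6,2)/C(8,2) = 15/28; then P = C(4,2)/C(9,2) = 1/6
  1 black: C(2,1)C(6,1)/C(8,2) = 3/7; then P = C(5,2)/C(9,2) = 5/18
  2 black: C(2,2)C(6,0)/C(8,2) = 1/28; then P = C(6,2)/C(9,2) = 5/12
P(both black) = 25/112 ≈ 0.2232.

25/112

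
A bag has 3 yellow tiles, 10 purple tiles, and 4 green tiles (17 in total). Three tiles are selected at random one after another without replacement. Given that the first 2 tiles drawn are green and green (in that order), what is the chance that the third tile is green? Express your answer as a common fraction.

2/15

After removing 2 green, the bag has 2 green out of 15 remaining.
P(third is green | given) = 2/15 ≈ 0.1333.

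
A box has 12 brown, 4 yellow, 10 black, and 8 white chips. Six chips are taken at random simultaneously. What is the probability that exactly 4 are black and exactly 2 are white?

735/168113

Unordered draws without replacement: count favorable combinations over C(34,6).
Favorable = C(12,0) · C(4,0) · C(10,4) · C(8,2) = 5880; total = C(34,6) = 1344904.
P = 5880/1344904 = 735/168113 ≈ 0.0044.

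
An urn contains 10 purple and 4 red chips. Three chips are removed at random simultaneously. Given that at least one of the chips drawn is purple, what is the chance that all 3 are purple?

P(all 3 purple) = C(10,3)/C(14,3) = 30/91; P(at least one purple) = 1 − C(4,3)/C(14,3) = 90/91.
Since 'all 3 purple' ⊆ 'at least one purple', P(all 3 | at least one) = 30/91 / 90/91 = 1/3 ≈ 0.3333.

1/3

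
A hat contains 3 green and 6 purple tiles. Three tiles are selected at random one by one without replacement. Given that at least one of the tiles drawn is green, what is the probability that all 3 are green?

1/64

P(all 3 green) = C(3,3)/C(9,3) = 1/84; P(at least one green) = 1 − C(6,3)/C(9,3) = 16/21.
Since 'all 3 green' ⊆ 'at least one green', P(all 3 | at least one) = 1/84 / 16/21 = 1/64 ≈ 0.0156.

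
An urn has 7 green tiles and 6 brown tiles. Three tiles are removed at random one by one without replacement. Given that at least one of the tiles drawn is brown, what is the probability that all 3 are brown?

20/251

P(all 3 brown) = C(6,3)/C(13,3) = 10/143; P(at least one brown) = 1 − C(7,3)/C(13,3) = 251/286.
Since 'all 3 brown' ⊆ 'at least one brown', P(all 3 | at least one) = 10/143 / 251/286 = 20/251 ≈ 0.0797.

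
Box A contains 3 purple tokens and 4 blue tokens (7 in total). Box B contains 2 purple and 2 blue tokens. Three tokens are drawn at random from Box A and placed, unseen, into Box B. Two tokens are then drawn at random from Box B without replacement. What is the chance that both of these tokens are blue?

37/147

Condition on how many of the transferred tokens are blue (from Box A: 4 blue of 7; then Box B has 7 total).
  0 blue: C(4,0)C(3,3)/C(7,3) = 1/35; then P = C(2,2)/C(7,2) = 1/21
  1 blue: C(4,1)C(3,2)/C(7,3) = 12/35; then P = C(3,2)/C(7,2) = 1/7
  2 blue: C(4,2)C(3,1)/C(7,3) = 18/35; then P = C(4,2)/C(7,2) = 2/7
  3 blue: C(4,3)C(3,0)/C(7,3) = 4/35; then P = C(5,2)/C(7,2) = 10/21
P(both blue) = 37/147 ≈ 0.2517.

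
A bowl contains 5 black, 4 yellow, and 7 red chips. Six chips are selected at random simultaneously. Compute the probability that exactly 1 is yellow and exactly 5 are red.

Unordered draws without replacement: count favorable combinations over C(16,6).
Favorable = C(5,0) · C(4,1) · C(7,5) = 84; total = C(16,6) = 8008.
P = 84/8008 = 3/286 ≈ 0.0105.

3/286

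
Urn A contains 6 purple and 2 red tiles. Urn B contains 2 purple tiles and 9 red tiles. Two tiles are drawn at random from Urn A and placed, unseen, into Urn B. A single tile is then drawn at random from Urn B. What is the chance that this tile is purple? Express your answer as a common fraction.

7/26

Condition on how many of the transferred tiles are purple (from Urn A: 6 purple of 8; then Urn B has 13 total).
  0 purple: C(6,0)C(2,2)/C(8,2) = 1/28; then P = 2/13
  1 purple: C(6,1)C(2,1)/C(8,2) = 3/7; then P = 3/13
  2 purple: C(6,2)C(2,0)/C(8,2) = 15/28; then P = 4/13
P(purple from Urn B) = 7/26 ≈ 0.2692.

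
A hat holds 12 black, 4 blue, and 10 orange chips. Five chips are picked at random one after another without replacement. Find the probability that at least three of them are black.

Sum the hypergeometric tail for j = 3,…,5 black chips.
Favorable = C(12,3)·C(14,2) + C(12,4)·C(14,1) + C(12,5)·C(14,0) = 27742; total = C(26,5) = 65780.
P = 27742/65780 = 97/230 ≈ 0.4217.

97/230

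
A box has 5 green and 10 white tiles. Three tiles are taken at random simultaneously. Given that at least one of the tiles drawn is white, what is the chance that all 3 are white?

P(all 3 white) = C(10,3)/C(15,3) = 24/91; P(at least one white) = 1 − C(5,3)/C(15,3) = 89/91.
Since 'all 3 white' ⊆ 'at least one white', P(all 3 | at least one) = 24/91 / 89/91 = 24/89 ≈ 0.2697.

24/89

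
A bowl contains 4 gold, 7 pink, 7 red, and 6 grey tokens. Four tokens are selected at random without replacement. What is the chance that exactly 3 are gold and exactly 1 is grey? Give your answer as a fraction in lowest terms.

4/1771

Unordered draws without replacement: count favorable combinations over C(24,4).
Favorable = C(4,3) · C(7,0) · C(7,0) · C(6,1) = 24; total = C(24,4) = 10626.
P = 24/10626 = 4/1771 ≈ 0.0023.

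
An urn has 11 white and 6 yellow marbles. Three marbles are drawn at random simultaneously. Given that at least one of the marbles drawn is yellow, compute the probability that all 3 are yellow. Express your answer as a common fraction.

P(all 3 yellow) = C(6,3)/C(17,3) = 1/34; P(at least one yellow) = 1 − C(11,3)/C(17,3) = 103/136.
Since 'all 3 yellow' ⊆ 'at least one yellow', P(all 3 | at least one) = 1/34 / 103/136 = 4/103 ≈ 0.0388.

4/103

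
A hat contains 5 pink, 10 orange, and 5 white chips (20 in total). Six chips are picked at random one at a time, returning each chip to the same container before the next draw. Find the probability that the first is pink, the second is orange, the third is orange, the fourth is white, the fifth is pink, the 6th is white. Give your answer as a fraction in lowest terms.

Multiply the conditional probability of each draw in order, with replacement (the composition resets each draw).
P = (5/20) · (10/20) · (10/20) · (5/20) · (5/20) · (5/20) = 1/1024 ≈ 0.0010.

1/1024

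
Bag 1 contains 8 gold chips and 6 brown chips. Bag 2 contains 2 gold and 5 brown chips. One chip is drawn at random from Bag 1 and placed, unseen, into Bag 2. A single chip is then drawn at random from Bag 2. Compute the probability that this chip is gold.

9/28

Condition on how many of the transferred chips are gold (from Bag 1: 8 gold of 14; then Bag 2 has 8 total).
  0 gold: C(8,0)C(6,1)/C(14,1) = 3/7; then P = 2/8
  1 gold: C(8,1)C(6,0)/C(14,1) = 4/7; then P = 3/8
P(gold from Bag 2) = 9/28 ≈ 0.3214.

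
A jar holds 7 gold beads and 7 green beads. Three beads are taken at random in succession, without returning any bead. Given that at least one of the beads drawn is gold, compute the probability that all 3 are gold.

P(all 3 gold) = C(7,3)/C(14,3) = 5/52; P(at least one gold) = 1 − C(7,3)/C(14,3) = 47/52.
Since 'all 3 gold' ⊆ 'at least one gold', P(all 3 | at least one) = 5/52 / 47/52 = 5/47 ≈ 0.1064.

5/47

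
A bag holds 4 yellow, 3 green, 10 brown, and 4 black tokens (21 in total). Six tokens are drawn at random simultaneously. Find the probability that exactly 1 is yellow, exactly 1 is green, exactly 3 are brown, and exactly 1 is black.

240/2261

Unordered draws without replacement: count favorable combinations over C(21,6).
Favorable = C(4,1) · C(3,1) · C(10,3) · C(4,1) = 5760; total = C(21,6) = 54264.
P = 5760/54264 = 240/2261 ≈ 0.1061.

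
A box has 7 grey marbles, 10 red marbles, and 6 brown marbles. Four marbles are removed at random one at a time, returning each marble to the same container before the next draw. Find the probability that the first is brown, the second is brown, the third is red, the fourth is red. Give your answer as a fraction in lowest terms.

3600/279841

Multiply the conditional probability of each draw in order, with replacement (the composition resets each draw).
P = (6/23) · (6/23) · (10/23) · (10/23) = 3600/279841 ≈ 0.0129.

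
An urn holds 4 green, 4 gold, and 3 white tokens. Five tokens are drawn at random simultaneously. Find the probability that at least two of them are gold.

Sum the hypergeometric tail for j = 2,…,4 gold tokens.
Favorable = C(4,2)·C(7,3) + C(4,3)·C(7,2) + C(4,4)·C(7,1) = 301; total = C(11,5) = 462.
P = 301/462 = 43/66 ≈ 0.6515.

43/66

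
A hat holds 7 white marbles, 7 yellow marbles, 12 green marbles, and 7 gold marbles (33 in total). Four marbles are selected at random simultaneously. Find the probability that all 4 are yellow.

7/8184

Unordered draws without replacement: count favorable combinations over C(33,4).
Favorable = C(7,0) · C(7,4) · C(12,0) · C(7,0) = 35; total = C(33,4) = 40920.
P = 35/40920 = 7/8184 ≈ 0.0009.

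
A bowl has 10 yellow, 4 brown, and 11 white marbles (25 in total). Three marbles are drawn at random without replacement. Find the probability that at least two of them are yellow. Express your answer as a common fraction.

159/460

Sum the hypergeometric tail for j = 2,…,3 yellow marbles.
Favorable = C(10,2)·C(15,1) + C(10,3)·C(15,0) = 795; total = C(25,3) = 2300.
P = 795/2300 = 159/460 ≈ 0.3457.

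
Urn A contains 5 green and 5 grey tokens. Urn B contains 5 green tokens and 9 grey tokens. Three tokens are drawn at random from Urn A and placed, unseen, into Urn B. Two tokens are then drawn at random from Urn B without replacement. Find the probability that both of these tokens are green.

Condition on how many of the transferred tokens are green (from Urn A: 5 green of 10; then Urn B has 17 total).
  0 green: C(5,0)C(5,3)/C(10,3) = 1/12; then P = C(5,2)/C(17,2) = 5/68
  1 green: C(5,1)C(5,2)/C(10,3) = 5/12; then P = C(6,2)/C(17,2) = 15/136
  2 green: C(5,2)C(5,1)/C(10,3) = 5/12; then P = C(7,2)/C(17,2) = 21/136
  3 green: C(5,3)C(5,0)/C(10,3) = 1/12; then P = C(8,2)/C(17,2) = 7/34
P(both green) = 109/816 ≈ 0.1336.

109/816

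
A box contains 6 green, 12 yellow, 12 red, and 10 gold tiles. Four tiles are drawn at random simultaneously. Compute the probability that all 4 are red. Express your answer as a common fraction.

99/18278

Unordered draws without replacement: count favorable combinations over C(40,4).
Favorable = C(6,0) · C(12,0) · C(12,4) · C(10,0) = 495; total = C(40,4) = 91390.
P = 495/91390 = 99/18278 ≈ 0.0054.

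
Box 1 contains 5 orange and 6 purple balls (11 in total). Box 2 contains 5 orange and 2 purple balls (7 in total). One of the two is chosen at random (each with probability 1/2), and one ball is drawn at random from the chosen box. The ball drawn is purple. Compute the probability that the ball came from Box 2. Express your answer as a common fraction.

11/32

P(purple | Box 1) = 6/11; P(purple | Box 2) = 2/7.
P(purple) = 1/2·6/11 + 1/2·2/7 = 32/77.
By Bayes' rule, P(Box 2 | purple) = 1/7 / 32/77 = 11/32 ≈ 0.3438.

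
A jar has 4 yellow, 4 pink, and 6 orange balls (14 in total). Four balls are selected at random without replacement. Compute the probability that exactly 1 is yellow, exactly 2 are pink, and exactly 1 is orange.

144/1001

Unordered draws without replacement: count favorable combinations over C(14,4).
Favorable = C(4,1) · C(4,2) · C(6,1) = 144; total = C(14,4) = 1001.
P = 144/1001 = 144/1001 ≈ 0.1439.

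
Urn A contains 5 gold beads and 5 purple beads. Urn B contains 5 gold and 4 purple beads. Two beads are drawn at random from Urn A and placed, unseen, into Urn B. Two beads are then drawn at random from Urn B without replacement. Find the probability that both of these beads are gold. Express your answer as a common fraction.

Condition on how many of the transferred beads are gold (from Urn A: 5 gold of 10; then Urn B has 11 total).
  0 gold: C(5,0)C(5,2)/C(10,2) = 2/9; then P = C(5,2)/C(11,2) = 2/11
  1 gold: C(5,1)C(5,1)/C(10,2) = 5/9; then P = C(6,2)/C(11,2) = 3/11
  2 gold: C(5,2)C(5,0)/C(10,2) = 2/9; then P = C(7,2)/C(11,2) = 21/55
P(both gold) = 137/495 ≈ 0.2768.

137/495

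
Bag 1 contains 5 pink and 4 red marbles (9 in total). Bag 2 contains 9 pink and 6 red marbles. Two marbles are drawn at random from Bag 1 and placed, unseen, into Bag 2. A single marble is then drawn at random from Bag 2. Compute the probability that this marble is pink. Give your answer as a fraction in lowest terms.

91/153

Condition on how many of the transferred marbles are pink (from Bag 1: 5 pink of 9; then Bag 2 has 17 total).
  0 pink: C(5,0)C(4,2)/C(9,2) = 1/6; then P = 9/17
  1 pink: C(5,1)C(4,1)/C(9,2) = 5/9; then P = 10/17
  2 pink: C(5,2)C(4,0)/C(9,2) = 5/18; then P = 11/17
P(pink from Bag 2) = 91/153 ≈ 0.5948.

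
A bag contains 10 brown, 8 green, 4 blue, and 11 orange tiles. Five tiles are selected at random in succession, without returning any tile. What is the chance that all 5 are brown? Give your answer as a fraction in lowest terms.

Unordered draws without replacement: count favorable combinations over C(33,5).
Favorable = C(10,5) · C(8,0) · C(4,0) · C(11,0) = 252; total = C(33,5) = 237336.
P = 252/237336 = 21/19778 ≈ 0.0011.

21/19778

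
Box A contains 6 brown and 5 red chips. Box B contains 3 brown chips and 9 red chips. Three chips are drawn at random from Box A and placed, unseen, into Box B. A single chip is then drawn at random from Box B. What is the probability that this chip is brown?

17/55

Condition on how many of the transferred chips are brown (from Box A: 6 brown of 11; then Box B has 15 total).
  0 brown: C(6,0)C(5,3)/C(11,3) = 2/33; then P = 3/15
  1 brown: C(6,1)C(5,2)/C(11,3) = 4/11; then P = 4/15
  2 brown: C(6,2)C(5,1)/C(11,3) = 5/11; then P = 5/15
  3 brown: C(6,3)C(5,0)/C(11,3) = 4/33; then P = 6/15
P(brown from Box B) = 17/55 ≈ 0.3091.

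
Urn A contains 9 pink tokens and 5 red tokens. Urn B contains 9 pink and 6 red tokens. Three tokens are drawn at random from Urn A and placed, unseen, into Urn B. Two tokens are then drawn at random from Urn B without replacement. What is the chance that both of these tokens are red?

220/1547

Condition on how many of the transferred tokens are red (from Urn A: 5 red of 14; then Urn B has 18 total).
  0 red: C(5,0)C(9,3)/C(14,3) = 3/13; then P = C(6,2)/C(18,2) = 5/51
  1 red: C(5,1)C(9,2)/C(14,3) = 45/91; then P = C(7,2)/C(18,2) = 7/51
  2 red: C(5,2)C(9,1)/C(14,3) = 45/182; then P = C(8,2)/C(18,2) = 28/153
  3 red: C(5,3)C(9,0)/C(14,3) = 5/182; then P = C(9,2)/C(18,2) = 4/17
P(both red) = 220/1547 ≈ 0.1422.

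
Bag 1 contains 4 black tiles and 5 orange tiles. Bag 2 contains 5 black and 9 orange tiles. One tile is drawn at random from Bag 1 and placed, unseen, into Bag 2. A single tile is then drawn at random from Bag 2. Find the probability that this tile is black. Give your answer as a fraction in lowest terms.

49/135

Condition on how many of the transferred tiles are black (from Bag 1: 4 black of 9; then Bag 2 has 15 total).
  0 black: C(4,0)C(5,1)/C(9,1) = 5/9; then P = 5/15
  1 black: C(4,1)C(5,0)/C(9,1) = 4/9; then P = 6/15
P(black from Bag 2) = 49/135 ≈ 0.3630.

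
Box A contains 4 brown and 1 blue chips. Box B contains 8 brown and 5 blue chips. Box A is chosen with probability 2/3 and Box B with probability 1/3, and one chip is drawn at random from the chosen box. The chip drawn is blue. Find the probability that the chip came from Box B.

25/51

P(blue | Box A) = 1/5; P(blue | Box B) = 5/13.
P(blue) = 2/3·1/5 + 1/3·5/13 = 17/65.
By Bayes' rule, P(Box B | blue) = 5/39 / 17/65 = 25/51 ≈ 0.4902.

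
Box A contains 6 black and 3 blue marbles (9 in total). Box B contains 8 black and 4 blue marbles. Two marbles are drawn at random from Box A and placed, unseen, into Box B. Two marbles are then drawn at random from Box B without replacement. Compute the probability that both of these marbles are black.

Condition on how many of the transferred marbles are black (from Box A: 6 black of 9; then Box B has 14 total).
  0 black: C(6,0)C(3,2)/C(9,2) = 1/12; then P = C(8,2)/C(14,2) = 4/13
  1 black: C(6,1)C(3,1)/C(9,2) = 1/2; then P = C(9,2)/C(14,2) = 36/91
  2 black: C(6,2)C(3,0)/C(9,2) = 5/12; then P = C(10,2)/C(14,2) = 45/91
P(both black) = 67/156 ≈ 0.4295.

67/156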